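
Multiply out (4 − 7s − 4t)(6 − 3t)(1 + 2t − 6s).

24 + 12t − 186s − 60t^2 + 153st + 252s^2 − 30st^2 − 126s^2t + 24t^3

(4 − 7s − 4t)(6 − 3t)(1 + 2t − 6s)
= (24 − 12t − 42s + 21st − 24t + 12t^2)(1 + 2t − 6s)    [distributive law]
= (24 − 36t − 42s + 21st + 12t^2)(1 + 2t − 6s)    [combine like terms]
= 24 + 48t − 144s − 36t − 72t^2 + 216st − 42s − 84st + 252s^2 + 21st + 42st^2 − 126s^2t + 12t^2 + 24t^3 − 72st^2    [distributive law]
= 24 + 12t − 186s − 60t^2 + 153st + 252s^2 − 30st^2 − 126s^2t + 24t^3    [combine like terms]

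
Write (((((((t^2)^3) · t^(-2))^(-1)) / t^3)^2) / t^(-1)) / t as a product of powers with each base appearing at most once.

(((((((t^2)^3) · t^(-2))^(-1)) / t^3)^2) / t^(-1)) / t
= (((((((t^2)^3) · t^(-2))^(-1))^2) / ((t^3)^2)) / t^(-1)) / t    [power of a quotient]
= ((((((t^2)^3) · t^(-2))^(-2)) / ((t^3)^2)) / t^(-1)) / t    [power of a power]
= ((((((t^2)^3)^(-2)) · ((t^(-2))^(-2))) / ((t^3)^2)) / t^(-1)) / t    [power of a product]
= (((((t^2)^(-6)) · ((t^(-2))^(-2))) / ((t^3)^2)) / t^(-1)) / t    [power of a power]
= (((t^(-12) · ((t^(-2))^(-2))) / ((t^3)^2)) / t^(-1)) / t    [power of a power]
= (((t^(-12) · t^4) / ((t^3)^2)) / t^(-1)) / t    [power of a power]
= ((t^(-8) / ((t^3)^2)) / t^(-1)) / t    [product of powers]
= ((t^(-8) / t^6) / t^(-1)) / t    [power of a power]
= (t^(-14) / t^(-1)) / t    [quotient of powers]
= t^(-13) / t    [quotient of powers]
= t^(-14)    [quotient of powers]

t^(-14)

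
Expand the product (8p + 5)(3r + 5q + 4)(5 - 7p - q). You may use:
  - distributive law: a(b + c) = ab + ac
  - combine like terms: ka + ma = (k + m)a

(8p + 5)(3r + 5q + 4)(5 - 7p - q)
= (24pr + 40pq + 32p + 15r + 25q + 20)(5 - 7p - q)    [distributive law]
= 120pr - 168p²r - 24pqr + 200pq - 280p²q - 40pq² + 160p - 224p² - 32pq + 75r - 105pr - 15qr + 125q - 175pq - 25q² + 100 - 140p - 20q    [distributive law]
= 15pr - 168p²r - 24pqr - 7pq - 280p²q - 40pq² + 20p - 224p² + 75r - 15qr + 105q - 25q² + 100    [combine like terms]

15pr - 168p²r - 24pqr - 7pq - 280p²q - 40pq² + 20p - 224p² + 75r - 15qr + 105q - 25q² + 100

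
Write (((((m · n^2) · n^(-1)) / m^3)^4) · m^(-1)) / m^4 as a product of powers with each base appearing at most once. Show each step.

(((((m · n^2) · n^(-1)) / m^3)^4) · m^(-1)) / m^4
= (((((m · n^2) · n^(-1))^4) / ((m^3)^4)) · m^(-1)) / m^4    [power of a quotient]
= (((((m · n^2)^4) · ((n^(-1))^4)) / ((m^3)^4)) · m^(-1)) / m^4    [power of a product]
= (((((m^4) · ((n^2)^4)) · ((n^(-1))^4)) / ((m^3)^4)) · m^(-1)) / m^4    [power of a product]
= ((((m^4 · n^8) · ((n^(-1))^4)) / ((m^3)^4)) · m^(-1)) / m^4    [power of a power]
= ((((m^4 · n^8) · n^(-4)) / ((m^3)^4)) · m^(-1)) / m^4    [power of a power]
= ((((m^4 · n^8) · n^(-4)) / m^12) · m^(-1)) / m^4    [power of a power]
= m^(-13)n^4    [quotient of powers; product of powers]

m^(-13)n^4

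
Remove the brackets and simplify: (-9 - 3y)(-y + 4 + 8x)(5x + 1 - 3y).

177xy + 105y + 12y^2 - 252x - 36 - 360x^2 + 87xy^2 - 9y^3 - 120x^2y

(-9 - 3y)(-y + 4 + 8x)(5x + 1 - 3y)
= (9y - 36 - 72x + 3y^2 - 12y - 24xy)(5x + 1 - 3y)    [distributive law]
= (-3y - 36 - 72x + 3y^2 - 24xy)(5x + 1 - 3y)    [combine like terms]
= -15xy - 3y + 9y^2 - 180x - 36 + 108y - 360x^2 - 72x + 216xy + 15xy^2 + 3y^2 - 9y^3 - 120x^2y - 24xy + 72xy^2    [distributive law]
= 177xy + 105y + 12y^2 - 252x - 36 - 360x^2 + 87xy^2 - 9y^3 - 120x^2y    [combine like terms]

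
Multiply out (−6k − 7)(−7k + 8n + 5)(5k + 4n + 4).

(−6k − 7)(−7k + 8n + 5)(5k + 4n + 4)
= (42k^2 − 48kn − 30k + 49k − 56n − 35)(5k + 4n + 4)    [distributive law]
= (42k^2 − 48kn + 19k − 56n − 35)(5k + 4n + 4)    [combine like terms]
= 210k^3 + 168k^2n + 168k^2 − 240k^2n − 192kn^2 − 192kn + 95k^2 + 76kn + 76k − 280kn − 224n^2 − 224n − 175k − 140n − 140    [distributive law]
= 210k^3 − 72k^2n + 263k^2 − 192kn^2 − 396kn − 99k − 224n^2 − 364n − 140    [combine like terms]

210k^3 − 72k^2n + 263k^2 − 192kn^2 − 396kn − 99k − 224n^2 − 364n − 140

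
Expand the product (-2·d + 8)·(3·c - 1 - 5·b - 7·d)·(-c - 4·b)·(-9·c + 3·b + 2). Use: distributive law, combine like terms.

(-2·d + 8)·(3·c - 1 - 5·b - 7·d)·(-c - 4·b)·(-9·c + 3·b + 2)
= (-6·c·d + 2·d + 10·b·d + 14·d² + 24·c - 8 - 40·b - 56·d)·(-c - 4·b)·(-9·c + 3·b + 2)    [distributive law]
= (-6·c·d - 54·d + 10·b·d + 14·d² + 24·c - 8 - 40·b)·(-c - 4·b)·(-9·c + 3·b + 2)    [combine like terms]
= (6·c²·d + 24·b·c·d + 54·c·d + 216·b·d - 10·b·c·d - 40·b²·d - 14·c·d² - 56·b·d² - 24·c² - 96·b·c + 8·c + 32·b + 40·b·c + 160·b²)·(-9·c + 3·b + 2)    [distributive law]
= (6·c²·d + 14·b·c·d + 54·c·d + 216·b·d - 40·b²·d - 14·c·d² - 56·b·d² - 24·c² - 56·b·c + 8·c + 32·b + 160·b²)·(-9·c + 3·b + 2)    [combine like terms]
= -54·c³·d + 18·b·c²·d + 12·c²·d - 126·b·c²·d + 42·b²·c·d + 28·b·c·d - 486·c²·d + 162·b·c·d + 108·c·d - 1944·b·c·d + 648·b²·d + 432·b·d + 360·b²·c·d - 120·b³·d - 80·b²·d + 126·c²·d² - 42·b·c·d² - 28·c·d² + 504·b·c·d² - 168·b²·d² - 112·b·d² + 216·c³ - 72·b·c² - 48·c² + 504·b·c² - 168·b²·c - 112·b·c - 72·c² + 24·b·c + 16·c - 288·b·c + 96·b² + 64·b - 1440·b²·c + 480·b³ + 320·b²    [distributive law]
= -54·c³·d - 108·b·c²·d - 474·c²·d + 402·b²·c·d - 1754·b·c·d + 108·c·d + 568·b²·d + 432·b·d - 120·b³·d + 126·c²·d² + 462·b·c·d² - 28·c·d² - 168·b²·d² - 112·b·d² + 216·c³ + 432·b·c² - 120·c² - 1608·b²·c - 376·b·c + 16·c + 416·b² + 64·b + 480·b³    [combine like terms]

-54·c³·d - 108·b·c²·d - 474·c²·d + 402·b²·c·d - 1754·b·c·d + 108·c·d + 568·b²·d + 432·b·d - 120·b³·d + 126·c²·d² + 462·b·c·d² - 28·c·d² - 168·b²·d² - 112·b·d² + 216·c³ + 432·b·c² - 120·c² - 1608·b²·c - 376·b·c + 16·c + 416·b² + 64·b + 480·b³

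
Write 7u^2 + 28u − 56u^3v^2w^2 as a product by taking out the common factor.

7u^2 + 28u − 56u^3v^2w^2
= 7(u^2 + 4u − 8u^3v^2w^2)    [factor out 7]
= 7u(u + 4 − 8u^2v^2w^2)    [factor out u]

7u(u + 4 − 8u^2v^2w^2)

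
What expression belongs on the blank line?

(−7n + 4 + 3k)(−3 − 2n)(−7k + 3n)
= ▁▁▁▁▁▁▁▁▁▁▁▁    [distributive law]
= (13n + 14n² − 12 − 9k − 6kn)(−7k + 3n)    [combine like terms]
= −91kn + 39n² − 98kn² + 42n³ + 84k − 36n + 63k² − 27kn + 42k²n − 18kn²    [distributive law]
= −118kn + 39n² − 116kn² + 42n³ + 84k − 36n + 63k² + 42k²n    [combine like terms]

By distributive law:

(21n + 14n² − 12 − 8n − 9k − 6kn)(−7k + 3n)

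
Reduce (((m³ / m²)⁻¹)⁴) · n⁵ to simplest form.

m⁻⁴n⁵

(((m³ / m²)⁻¹)⁴) · n⁵
= ((m³ / m²)⁻⁴) · n⁵    [power of a power]
= (((m³)⁻⁴) / ((m²)⁻⁴)) · n⁵    [power of a quotient]
= (m⁻¹² / ((m²)⁻⁴)) · n⁵    [power of a power]
= (m⁻¹² / m⁻⁸) · n⁵    [power of a power]
= m⁻⁴ · n⁵    [quotient of powers]
= m⁻⁴n⁵    [rearrange]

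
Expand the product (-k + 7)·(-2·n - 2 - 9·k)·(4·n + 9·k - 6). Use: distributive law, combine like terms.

8·k·n^2 + 54·k^2·n - 382·k·n - 603·k^2 + 240·k + 81·k^3 - 56·n^2 + 28·n + 84

(-k + 7)·(-2·n - 2 - 9·k)·(4·n + 9·k - 6)
= (2·k·n + 2·k + 9·k^2 - 14·n - 14 - 63·k)·(4·n + 9·k - 6)    [distributive law]
= (2·k·n - 61·k + 9·k^2 - 14·n - 14)·(4·n + 9·k - 6)    [combine like terms]
= 8·k·n^2 + 18·k^2·n - 12·k·n - 244·k·n - 549·k^2 + 366·k + 36·k^2·n + 81·k^3 - 54·k^2 - 56·n^2 - 126·k·n + 84·n - 56·n - 126·k + 84    [distributive law]
= 8·k·n^2 + 54·k^2·n - 382·k·n - 603·k^2 + 240·k + 81·k^3 - 56·n^2 + 28·n + 84    [combine like terms]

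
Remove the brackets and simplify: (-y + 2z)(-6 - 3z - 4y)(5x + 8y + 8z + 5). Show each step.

30xy + 68y^2 - 73yz + 30y - 25xyz - 8y^2z - 88yz^2 + 20xy^2 + 32y^3 - 60xz - 126z^2 - 60z - 30xz^2 - 48z^3

(-y + 2z)(-6 - 3z - 4y)(5x + 8y + 8z + 5)
= (6y + 3yz + 4y^2 - 12z - 6z^2 - 8yz)(5x + 8y + 8z + 5)    [distributive law]
= (6y - 5yz + 4y^2 - 12z - 6z^2)(5x + 8y + 8z + 5)    [combine like terms]
= 30xy + 48y^2 + 48yz + 30y - 25xyz - 40y^2z - 40yz^2 - 25yz + 20xy^2 + 32y^3 + 32y^2z + 20y^2 - 60xz - 96yz - 96z^2 - 60z - 30xz^2 - 48yz^2 - 48z^3 - 30z^2    [distributive law]
= 30xy + 68y^2 - 73yz + 30y - 25xyz - 8y^2z - 88yz^2 + 20xy^2 + 32y^3 - 60xz - 126z^2 - 60z - 30xz^2 - 48z^3    [combine like terms]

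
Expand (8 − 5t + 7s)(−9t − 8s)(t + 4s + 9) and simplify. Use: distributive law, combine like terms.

333t² − 559st − 648t − 760s² − 576s + 45t³ + 157st² − 148s²t − 224s³

(8 − 5t + 7s)(−9t − 8s)(t + 4s + 9)
= (−72t − 64s + 45t² + 40st − 63st − 56s²)(t + 4s + 9)    [distributive law]
= (−72t − 64s + 45t² − 23st − 56s²)(t + 4s + 9)    [combine like terms]
= −72t² − 288st − 648t − 64st − 256s² − 576s + 45t³ + 180st² + 405t² − 23st² − 92s²t − 207st − 56s²t − 224s³ − 504s²    [distributive law]
= 333t² − 559st − 648t − 760s² − 576s + 45t³ + 157st² − 148s²t − 224s³    [combine like terms]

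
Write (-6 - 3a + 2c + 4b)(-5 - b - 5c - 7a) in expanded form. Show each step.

30 - 14b + 20c + 57a - 25ab + ac + 21a^2 - 22bc - 10c^2 - 4b^2

(-6 - 3a + 2c + 4b)(-5 - b - 5c - 7a)
= 30 + 6b + 30c + 42a + 15a + 3ab + 15ac + 21a^2 - 10c - 2bc - 10c^2 - 14ac - 20b - 4b^2 - 20bc - 28ab    [distributive law]
= 30 - 14b + 20c + 57a - 25ab + ac + 21a^2 - 22bc - 10c^2 - 4b^2    [combine like terms]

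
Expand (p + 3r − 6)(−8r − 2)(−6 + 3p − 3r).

(p + 3r − 6)(−8r − 2)(−6 + 3p − 3r)
= (−8pr − 2p − 24r^2 − 6r + 48r + 12)(−6 + 3p − 3r)    [distributive law]
= (−8pr − 2p − 24r^2 + 42r + 12)(−6 + 3p − 3r)    [combine like terms]
= 48pr − 24p^2r + 24pr^2 + 12p − 6p^2 + 6pr + 144r^2 − 72pr^2 + 72r^3 − 252r + 126pr − 126r^2 − 72 + 36p − 36r    [distributive law]
= 180pr − 24p^2r − 48pr^2 + 48p − 6p^2 + 18r^2 + 72r^3 − 288r − 72    [combine like terms]

180pr − 24p^2r − 48pr^2 + 48p − 6p^2 + 18r^2 + 72r^3 − 288r − 72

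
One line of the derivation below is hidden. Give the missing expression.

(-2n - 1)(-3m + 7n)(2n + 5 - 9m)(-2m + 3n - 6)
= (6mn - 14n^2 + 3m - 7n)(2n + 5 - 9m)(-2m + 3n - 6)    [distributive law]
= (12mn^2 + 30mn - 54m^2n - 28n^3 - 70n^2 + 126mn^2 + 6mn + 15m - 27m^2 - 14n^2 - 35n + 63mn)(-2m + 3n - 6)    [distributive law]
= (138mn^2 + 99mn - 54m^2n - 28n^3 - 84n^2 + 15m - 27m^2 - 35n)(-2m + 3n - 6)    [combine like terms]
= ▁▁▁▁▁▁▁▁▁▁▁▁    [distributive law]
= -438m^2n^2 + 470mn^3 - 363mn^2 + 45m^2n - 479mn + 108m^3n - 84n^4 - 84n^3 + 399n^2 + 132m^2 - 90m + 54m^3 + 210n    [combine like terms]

Applying distributive law to the line above:

-276m^2n^2 + 414mn^3 - 828mn^2 - 198m^2n + 297mn^2 - 594mn + 108m^3n - 162m^2n^2 + 324m^2n + 56mn^3 - 84n^4 + 168n^3 + 168mn^2 - 252n^3 + 504n^2 - 30m^2 + 45mn - 90m + 54m^3 - 81m^2n + 162m^2 + 70mn - 105n^2 + 210n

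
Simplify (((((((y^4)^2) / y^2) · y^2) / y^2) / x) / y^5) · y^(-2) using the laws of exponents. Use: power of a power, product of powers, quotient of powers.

x^(-1)y^(-1)

(((((((y^4)^2) / y^2) · y^2) / y^2) / x) / y^5) · y^(-2)
= (((((y^8 / y^2) · y^2) / y^2) / x) / y^5) · y^(-2)    [power of a power]
= ((((y^6 · y^2) / y^2) / x) / y^5) · y^(-2)    [quotient of powers]
= (((y^8 / y^2) / x) / y^5) · y^(-2)    [product of powers]
= ((y^6 / x) / y^5) · y^(-2)    [quotient of powers]
= x^(-1)y^(-1)    [quotient of powers; product of powers]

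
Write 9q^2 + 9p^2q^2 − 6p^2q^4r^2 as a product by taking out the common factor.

3q^2(3 + 3p^2 − 2p^2q^2r^2)

9q^2 + 9p^2q^2 − 6p^2q^4r^2
= 3(3q^2 + 3p^2q^2 − 2p^2q^4r^2)    [factor out 3]
= 3q^2(3 + 3p^2 − 2p^2q^2r^2)    [factor out q^2]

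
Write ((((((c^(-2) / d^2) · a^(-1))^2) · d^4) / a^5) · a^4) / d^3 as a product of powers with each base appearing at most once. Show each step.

a^(-3)·c^(-4)·d^(-3)

((((((c^(-2) / d^2) · a^(-1))^2) · d^4) / a^5) · a^4) / d^3
= ((((((c^(-2) / d^2)^2) · ((a^(-1))^2)) · d^4) / a^5) · a^4) / d^3    [power of a product]
= (((((((c^(-2))^2) / ((d^2)^2)) · ((a^(-1))^2)) · d^4) / a^5) · a^4) / d^3    [power of a quotient]
= (((((c^(-4) / ((d^2)^2)) · ((a^(-1))^2)) · d^4) / a^5) · a^4) / d^3    [power of a power]
= (((((c^(-4) / d^4) · ((a^(-1))^2)) · d^4) / a^5) · a^4) / d^3    [power of a power]
= (((((c^(-4) / d^4) · a^(-2)) · d^4) / a^5) · a^4) / d^3    [power of a power]
= a^(-3)·c^(-4)·d^(-3)    [quotient of powers; product of powers]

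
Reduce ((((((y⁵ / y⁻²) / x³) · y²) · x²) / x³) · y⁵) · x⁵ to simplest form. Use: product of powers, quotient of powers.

xy¹⁴

((((((y⁵ / y⁻²) / x³) · y²) · x²) / x³) · y⁵) · x⁵
= (((((y⁷ / x³) · y²) · x²) / x³) · y⁵) · x⁵    [quotient of powers]
= xy¹⁴    [quotient of powers; product of powers]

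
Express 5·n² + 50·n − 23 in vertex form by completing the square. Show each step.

5·n² + 50·n − 23
= 5(n² + 10·n) − 23    [factor out 5 from the n-terms]
= 5(n² + 10·n + 25 − 25) − 23    [add and subtract 25 inside the bracket]
= 5(n + 5)² − 125 − 23    [perfect-square identity]
= 5(n + 5)² − 148    [combine constants]

5(n + 5)² − 148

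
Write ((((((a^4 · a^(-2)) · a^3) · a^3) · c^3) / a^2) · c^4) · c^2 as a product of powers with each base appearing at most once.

a^6c^9

((((((a^4 · a^(-2)) · a^3) · a^3) · c^3) / a^2) · c^4) · c^2
= (((((a^2 · a^3) · a^3) · c^3) / a^2) · c^4) · c^2    [product of powers]
= ((((a^5 · a^3) · c^3) / a^2) · c^4) · c^2    [product of powers]
= (((a^8 · c^3) / a^2) · c^4) · c^2    [product of powers]
= a^6c^9    [quotient of powers; product of powers]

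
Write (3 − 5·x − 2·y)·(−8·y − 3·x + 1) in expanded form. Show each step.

(3 − 5·x − 2·y)·(−8·y − 3·x + 1)
= −24·y − 9·x + 3 + 40·x·y + 15·x² − 5·x + 16·y² + 6·x·y − 2·y    [distributive law]
= −26·y − 14·x + 3 + 46·x·y + 15·x² + 16·y²    [combine like terms]

−26·y − 14·x + 3 + 46·x·y + 15·x² + 16·y²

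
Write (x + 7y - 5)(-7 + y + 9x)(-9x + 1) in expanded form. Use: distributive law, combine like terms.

477x^2 - 367x - 576x^2y + 550xy - 81x^3 - 54y - 63xy^2 + 7y^2 + 35

(x + 7y - 5)(-7 + y + 9x)(-9x + 1)
= (-7x + xy + 9x^2 - 49y + 7y^2 + 63xy + 35 - 5y - 45x)(-9x + 1)    [distributive law]
= (-52x + 64xy + 9x^2 - 54y + 7y^2 + 35)(-9x + 1)    [combine like terms]
= 468x^2 - 52x - 576x^2y + 64xy - 81x^3 + 9x^2 + 486xy - 54y - 63xy^2 + 7y^2 - 315x + 35    [distributive law]
= 477x^2 - 367x - 576x^2y + 550xy - 81x^3 - 54y - 63xy^2 + 7y^2 + 35    [combine like terms]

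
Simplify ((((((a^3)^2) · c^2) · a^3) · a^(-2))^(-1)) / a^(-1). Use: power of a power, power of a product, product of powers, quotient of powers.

a^(-6)·c^(-2)

((((((a^3)^2) · c^2) · a^3) · a^(-2))^(-1)) / a^(-1)
= ((((((a^3)^2) · c^2) · a^3)^(-1)) · ((a^(-2))^(-1))) / a^(-1)    [power of a product]
= ((((((a^3)^2) · c^2)^(-1)) · ((a^3)^(-1))) · ((a^(-2))^(-1))) / a^(-1)    [power of a product]
= ((((((a^3)^2)^(-1)) · ((c^2)^(-1))) · ((a^3)^(-1))) · ((a^(-2))^(-1))) / a^(-1)    [power of a product]
= (((((a^3)^(-2)) · ((c^2)^(-1))) · ((a^3)^(-1))) · ((a^(-2))^(-1))) / a^(-1)    [power of a power]
= (((a^(-6) · ((c^2)^(-1))) · ((a^3)^(-1))) · ((a^(-2))^(-1))) / a^(-1)    [power of a power]
= (((a^(-6) · c^(-2)) · ((a^3)^(-1))) · ((a^(-2))^(-1))) / a^(-1)    [power of a power]
= (((a^(-6) · c^(-2)) · a^(-3)) · ((a^(-2))^(-1))) / a^(-1)    [power of a power]
= (((a^(-6) · c^(-2)) · a^(-3)) · a^2) / a^(-1)    [power of a power]
= a^(-6)·c^(-2)    [quotient of powers; product of powers]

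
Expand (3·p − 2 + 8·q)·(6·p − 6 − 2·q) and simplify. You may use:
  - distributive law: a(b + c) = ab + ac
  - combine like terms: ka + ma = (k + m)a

18·p² − 30·p + 42·p·q + 12 − 44·q − 16·q²

(3·p − 2 + 8·q)·(6·p − 6 − 2·q)
= 18·p² − 18·p − 6·p·q − 12·p + 12 + 4·q + 48·p·q − 48·q − 16·q²    [distributive law]
= 18·p² − 30·p + 42·p·q + 12 − 44·q − 16·q²    [combine like terms]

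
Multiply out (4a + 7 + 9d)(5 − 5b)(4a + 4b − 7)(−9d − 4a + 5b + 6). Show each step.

(4a + 7 + 9d)(5 − 5b)(4a + 4b − 7)(−9d − 4a + 5b + 6)
= (20a − 20ab + 35 − 35b + 45d − 45bd)(4a + 4b − 7)(−9d − 4a + 5b + 6)    [distributive law]
= (80a^2 + 80ab − 140a − 80a^2b − 80ab^2 + 140ab + 140a + 140b − 245 − 140ab − 140b^2 + 245b + 180ad + 180bd − 315d − 180abd − 180b^2d + 315bd)(−9d − 4a + 5b + 6)    [distributive law]
= (80a^2 + 80ab − 80a^2b − 80ab^2 + 385b − 245 − 140b^2 + 180ad + 495bd − 315d − 180abd − 180b^2d)(−9d − 4a + 5b + 6)    [combine like terms]
= −720a^2d − 320a^3 + 400a^2b + 480a^2 − 720abd − 320a^2b + 400ab^2 + 480ab + 720a^2bd + 320a^3b − 400a^2b^2 − 480a^2b + 720ab^2d + 320a^2b^2 − 400ab^3 − 480ab^2 − 3465bd − 1540ab + 1925b^2 + 2310b + 2205d + 980a − 1225b − 1470 + 1260b^2d + 560ab^2 − 700b^3 − 840b^2 − 1620ad^2 − 720a^2d + 900abd + 1080ad − 4455bd^2 − 1980abd + 2475b^2d + 2970bd + 2835d^2 + 1260ad − 1575bd − 1890d + 1620abd^2 + 720a^2bd − 900ab^2d − 1080abd + 1620b^2d^2 + 720ab^2d − 900b^3d − 1080b^2d    [distributive law]
= −1440a^2d − 320a^3 − 400a^2b + 480a^2 − 2880abd + 480ab^2 − 1060ab + 1440a^2bd + 320a^3b − 80a^2b^2 + 540ab^2d − 400ab^3 − 2070bd + 1085b^2 + 1085b + 315d + 980a − 1470 + 2655b^2d − 700b^3 − 1620ad^2 + 2340ad − 4455bd^2 + 2835d^2 + 1620abd^2 + 1620b^2d^2 − 900b^3d    [combine like terms]

−1440a^2d − 320a^3 − 400a^2b + 480a^2 − 2880abd + 480ab^2 − 1060ab + 1440a^2bd + 320a^3b − 80a^2b^2 + 540ab^2d − 400ab^3 − 2070bd + 1085b^2 + 1085b + 315d + 980a − 1470 + 2655b^2d − 700b^3 − 1620ad^2 + 2340ad − 4455bd^2 + 2835d^2 + 1620abd^2 + 1620b^2d^2 − 900b^3d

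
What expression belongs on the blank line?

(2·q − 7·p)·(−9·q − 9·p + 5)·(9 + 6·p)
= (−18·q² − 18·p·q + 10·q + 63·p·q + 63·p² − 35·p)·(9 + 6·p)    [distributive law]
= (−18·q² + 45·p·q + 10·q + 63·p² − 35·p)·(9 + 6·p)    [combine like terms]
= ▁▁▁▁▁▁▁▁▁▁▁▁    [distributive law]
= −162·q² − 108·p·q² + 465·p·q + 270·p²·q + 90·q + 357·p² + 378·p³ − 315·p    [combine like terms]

After distributive law, the bracketed line is:

−162·q² − 108·p·q² + 405·p·q + 270·p²·q + 90·q + 60·p·q + 567·p² + 378·p³ − 315·p − 210·p²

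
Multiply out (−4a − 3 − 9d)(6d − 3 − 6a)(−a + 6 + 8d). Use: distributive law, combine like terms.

162a²d + 411ad + 294ad² + 114a² + 171a − 24a³ + 126d − 252d² + 54 − 432d³

(−4a − 3 − 9d)(6d − 3 − 6a)(−a + 6 + 8d)
= (−24ad + 12a + 24a² − 18d + 9 + 18a − 54d² + 27d + 54ad)(−a + 6 + 8d)    [distributive law]
= (30ad + 30a + 24a² + 9d + 9 − 54d²)(−a + 6 + 8d)    [combine like terms]
= −30a²d + 180ad + 240ad² − 30a² + 180a + 240ad − 24a³ + 144a² + 192a²d − 9ad + 54d + 72d² − 9a + 54 + 72d + 54ad² − 324d² − 432d³    [distributive law]
= 162a²d + 411ad + 294ad² + 114a² + 171a − 24a³ + 126d − 252d² + 54 − 432d³    [combine like terms]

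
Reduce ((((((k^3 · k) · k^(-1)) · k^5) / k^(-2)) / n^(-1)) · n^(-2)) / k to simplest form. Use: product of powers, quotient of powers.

((((((k^3 · k) · k^(-1)) · k^5) / k^(-2)) / n^(-1)) · n^(-2)) / k
= (((((k^4 · k^(-1)) · k^5) / k^(-2)) / n^(-1)) · n^(-2)) / k    [product of powers]
= ((((k^3 · k^5) / k^(-2)) / n^(-1)) · n^(-2)) / k    [product of powers]
= (((k^8 / k^(-2)) / n^(-1)) · n^(-2)) / k    [product of powers]
= ((k^10 / n^(-1)) · n^(-2)) / k    [quotient of powers]
= k^9n^(-1)    [quotient of powers]

k^9n^(-1)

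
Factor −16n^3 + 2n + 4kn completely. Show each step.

2n(−8n^2 + 1 + 2k)

−16n^3 + 2n + 4kn
= 2(−8n^3 + n + 2kn)    [factor out 2]
= 2n(−8n^2 + 1 + 2k)    [factor out n]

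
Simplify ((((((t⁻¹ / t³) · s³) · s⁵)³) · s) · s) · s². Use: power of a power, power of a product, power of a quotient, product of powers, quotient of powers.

s²⁸t⁻¹²

((((((t⁻¹ / t³) · s³) · s⁵)³) · s) · s) · s²
= ((((((t⁻¹ / t³) · s³)³) · ((s⁵)³)) · s) · s) · s²    [power of a product]
= ((((((t⁻¹ / t³)³) · ((s³)³)) · ((s⁵)³)) · s) · s) · s²    [power of a product]
= (((((((t⁻¹)³) / ((t³)³)) · ((s³)³)) · ((s⁵)³)) · s) · s) · s²    [power of a quotient]
= (((((t⁻³ / ((t³)³)) · ((s³)³)) · ((s⁵)³)) · s) · s) · s²    [power of a power]
= (((((t⁻³ / t⁹) · ((s³)³)) · ((s⁵)³)) · s) · s) · s²    [power of a power]
= ((((t⁻¹² · ((s³)³)) · ((s⁵)³)) · s) · s) · s²    [quotient of powers]
= ((((t⁻¹² · s⁹) · ((s⁵)³)) · s) · s) · s²    [power of a power]
= ((((t⁻¹² · s⁹) · s¹⁵) · s) · s) · s²    [power of a power]
= s²⁸t⁻¹²    [product of powers]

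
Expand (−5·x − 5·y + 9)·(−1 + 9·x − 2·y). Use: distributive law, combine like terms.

(−5·x − 5·y + 9)·(−1 + 9·x − 2·y)
= 5·x − 45·x² + 10·x·y + 5·y − 45·x·y + 10·y² − 9 + 81·x − 18·y    [distributive law]
= 86·x − 45·x² − 35·x·y − 13·y + 10·y² − 9    [combine like terms]

86·x − 45·x² − 35·x·y − 13·y + 10·y² − 9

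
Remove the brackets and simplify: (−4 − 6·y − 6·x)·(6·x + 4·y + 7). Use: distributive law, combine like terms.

−66·x − 58·y − 28 − 60·x·y − 24·y^2 − 36·x^2

(−4 − 6·y − 6·x)·(6·x + 4·y + 7)
= −24·x − 16·y − 28 − 36·x·y − 24·y^2 − 42·y − 36·x^2 − 24·x·y − 42·x    [distributive law]
= −66·x − 58·y − 28 − 60·x·y − 24·y^2 − 36·x^2    [combine like terms]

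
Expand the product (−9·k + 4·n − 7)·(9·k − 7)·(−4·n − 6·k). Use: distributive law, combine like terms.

108·k²·n + 486·k³ − 144·k·n² + 112·n² + 168·k·n − 196·n − 294·k

(−9·k + 4·n − 7)·(9·k − 7)·(−4·n − 6·k)
= (−81·k² + 63·k + 36·k·n − 28·n − 63·k + 49)·(−4·n − 6·k)    [distributive law]
= (−81·k² + 36·k·n − 28·n + 49)·(−4·n − 6·k)    [combine like terms]
= 324·k²·n + 486·k³ − 144·k·n² − 216·k²·n + 112·n² + 168·k·n − 196·n − 294·k    [distributive law]
= 108·k²·n + 486·k³ − 144·k·n² + 112·n² + 168·k·n − 196·n − 294·k    [combine like terms]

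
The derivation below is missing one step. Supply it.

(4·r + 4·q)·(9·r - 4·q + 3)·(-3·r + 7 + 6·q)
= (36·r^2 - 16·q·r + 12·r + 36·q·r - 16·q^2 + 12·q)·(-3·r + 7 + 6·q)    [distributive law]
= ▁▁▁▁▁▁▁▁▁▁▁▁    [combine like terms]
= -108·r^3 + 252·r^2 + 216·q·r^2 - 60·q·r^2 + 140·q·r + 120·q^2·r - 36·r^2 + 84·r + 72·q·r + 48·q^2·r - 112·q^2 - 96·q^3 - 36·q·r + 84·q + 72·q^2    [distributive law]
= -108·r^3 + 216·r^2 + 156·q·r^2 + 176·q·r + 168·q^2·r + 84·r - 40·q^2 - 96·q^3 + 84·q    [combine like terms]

By combine like terms:

(36·r^2 + 20·q·r + 12·r - 16·q^2 + 12·q)·(-3·r + 7 + 6·q)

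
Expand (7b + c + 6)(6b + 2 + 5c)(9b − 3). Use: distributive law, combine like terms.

378b^3 + 324b^2 − 42b + 369b^2c + 165bc − 96c + 45bc^2 − 15c^2 − 36

(7b + c + 6)(6b + 2 + 5c)(9b − 3)
= (42b^2 + 14b + 35bc + 6bc + 2c + 5c^2 + 36b + 12 + 30c)(9b − 3)    [distributive law]
= (42b^2 + 50b + 41bc + 32c + 5c^2 + 12)(9b − 3)    [combine like terms]
= 378b^3 − 126b^2 + 450b^2 − 150b + 369b^2c − 123bc + 288bc − 96c + 45bc^2 − 15c^2 + 108b − 36    [distributive law]
= 378b^3 + 324b^2 − 42b + 369b^2c + 165bc − 96c + 45bc^2 − 15c^2 − 36    [combine like terms]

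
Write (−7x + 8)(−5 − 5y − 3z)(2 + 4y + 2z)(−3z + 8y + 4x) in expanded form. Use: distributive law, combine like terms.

−722xz − 400xy + 280x² − 438xyz + 1040xy² + 840x²y − 528xz² + 448x²z + 812xy²z + 1120xy³ + 560x²y² − 126xyz² + 616x²yz − 126xz³ + 168x²z² + 240z − 640y − 320x − 304yz − 1920y² + 384z² − 928y²z − 1280y³ + 144yz² + 144z³

(−7x + 8)(−5 − 5y − 3z)(2 + 4y + 2z)(−3z + 8y + 4x)
= (35x + 35xy + 21xz − 40 − 40y − 24z)(2 + 4y + 2z)(−3z + 8y + 4x)    [distributive law]
= (70x + 140xy + 70xz + 70xy + 140xy² + 70xyz + 42xz + 84xyz + 42xz² − 80 − 160y − 80z − 80y − 160y² − 80yz − 48z − 96yz − 48z²)(−3z + 8y + 4x)    [distributive law]
= (70x + 210xy + 112xz + 140xy² + 154xyz + 42xz² − 80 − 240y − 128z − 160y² − 176yz − 48z²)(−3z + 8y + 4x)    [combine like terms]
= −210xz + 560xy + 280x² − 630xyz + 1680xy² + 840x²y − 336xz² + 896xyz + 448x²z − 420xy²z + 1120xy³ + 560x²y² − 462xyz² + 1232xy²z + 616x²yz − 126xz³ + 336xyz² + 168x²z² + 240z − 640y − 320x + 720yz − 1920y² − 960xy + 384z² − 1024yz − 512xz + 480y²z − 1280y³ − 640xy² + 528yz² − 1408y²z − 704xyz + 144z³ − 384yz² − 192xz²    [distributive law]
= −722xz − 400xy + 280x² − 438xyz + 1040xy² + 840x²y − 528xz² + 448x²z + 812xy²z + 1120xy³ + 560x²y² − 126xyz² + 616x²yz − 126xz³ + 168x²z² + 240z − 640y − 320x − 304yz − 1920y² + 384z² − 928y²z − 1280y³ + 144yz² + 144z³    [combine like terms]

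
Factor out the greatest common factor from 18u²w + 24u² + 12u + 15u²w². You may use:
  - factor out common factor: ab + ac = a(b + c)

3u(6uw + 8u + 4 + 5uw²)

18u²w + 24u² + 12u + 15u²w²
= 3(6u²w + 8u² + 4u + 5u²w²)    [factor out 3]
= 3u(6uw + 8u + 4 + 5uw²)    [factor out u]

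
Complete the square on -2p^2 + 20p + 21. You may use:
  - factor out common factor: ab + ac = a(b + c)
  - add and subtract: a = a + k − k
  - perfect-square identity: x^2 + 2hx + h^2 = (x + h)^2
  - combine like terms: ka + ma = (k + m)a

-2(p - 5)^2 + 71

-2p^2 + 20p + 21
= -2(p^2 - 10p) + 21    [factor out -2 from the p-terms]
= -2(p^2 - 10p + 25 - 25) + 21    [add and subtract 25 inside the bracket]
= -2(p - 5)^2 + 50 + 21    [perfect-square identity]
= -2(p - 5)^2 + 71    [combine constants]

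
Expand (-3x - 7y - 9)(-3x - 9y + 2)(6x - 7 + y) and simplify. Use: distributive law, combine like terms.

54x^3 + 63x^2 + 297x^2y + 87xy + 426xy^2 - 255x - 374y^2 + 63y^3 - 487y + 126

(-3x - 7y - 9)(-3x - 9y + 2)(6x - 7 + y)
= (9x^2 + 27xy - 6x + 21xy + 63y^2 - 14y + 27x + 81y - 18)(6x - 7 + y)    [distributive law]
= (9x^2 + 48xy + 21x + 63y^2 + 67y - 18)(6x - 7 + y)    [combine like terms]
= 54x^3 - 63x^2 + 9x^2y + 288x^2y - 336xy + 48xy^2 + 126x^2 - 147x + 21xy + 378xy^2 - 441y^2 + 63y^3 + 402xy - 469y + 67y^2 - 108x + 126 - 18y    [distributive law]
= 54x^3 + 63x^2 + 297x^2y + 87xy + 426xy^2 - 255x - 374y^2 + 63y^3 - 487y + 126    [combine like terms]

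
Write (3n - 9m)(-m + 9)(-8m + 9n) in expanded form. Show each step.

(3n - 9m)(-m + 9)(-8m + 9n)
= (-3mn + 27n + 9m^2 - 81m)(-8m + 9n)    [distributive law]
= 24m^2n - 27mn^2 - 216mn + 243n^2 - 72m^3 + 81m^2n + 648m^2 - 729mn    [distributive law]
= 105m^2n - 27mn^2 - 945mn + 243n^2 - 72m^3 + 648m^2    [combine like terms]

105m^2n - 27mn^2 - 945mn + 243n^2 - 72m^3 + 648m^2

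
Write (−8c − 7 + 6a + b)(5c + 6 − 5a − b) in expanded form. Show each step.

−40c² − 83c + 70ac + 13bc − 42 + 71a + 13b − 30a² − 11ab − b²

(−8c − 7 + 6a + b)(5c + 6 − 5a − b)
= −40c² − 48c + 40ac + 8bc − 35c − 42 + 35a + 7b + 30ac + 36a − 30a² − 6ab + 5bc + 6b − 5ab − b²    [distributive law]
= −40c² − 83c + 70ac + 13bc − 42 + 71a + 13b − 30a² − 11ab − b²    [combine like terms]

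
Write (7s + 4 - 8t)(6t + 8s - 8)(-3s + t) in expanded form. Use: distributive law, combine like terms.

(7s + 4 - 8t)(6t + 8s - 8)(-3s + t)
= (42st + 56s^2 - 56s + 24t + 32s - 32 - 48t^2 - 64st + 64t)(-3s + t)    [distributive law]
= (-22st + 56s^2 - 24s + 88t - 32 - 48t^2)(-3s + t)    [combine like terms]
= 66s^2t - 22st^2 - 168s^3 + 56s^2t + 72s^2 - 24st - 264st + 88t^2 + 96s - 32t + 144st^2 - 48t^3    [distributive law]
= 122s^2t + 122st^2 - 168s^3 + 72s^2 - 288st + 88t^2 + 96s - 32t - 48t^3    [combine like terms]

122s^2t + 122st^2 - 168s^3 + 72s^2 - 288st + 88t^2 + 96s - 32t - 48t^3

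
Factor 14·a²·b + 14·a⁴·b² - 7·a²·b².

14·a²·b + 14·a⁴·b² - 7·a²·b²
= 7(2·a²·b + 2·a⁴·b² - a²·b²)    [factor out 7]
= 7·a²·b(2 + 2·a²·b - b)    [factor out a²·b]

7·a²·b(2 + 2·a²·b - b)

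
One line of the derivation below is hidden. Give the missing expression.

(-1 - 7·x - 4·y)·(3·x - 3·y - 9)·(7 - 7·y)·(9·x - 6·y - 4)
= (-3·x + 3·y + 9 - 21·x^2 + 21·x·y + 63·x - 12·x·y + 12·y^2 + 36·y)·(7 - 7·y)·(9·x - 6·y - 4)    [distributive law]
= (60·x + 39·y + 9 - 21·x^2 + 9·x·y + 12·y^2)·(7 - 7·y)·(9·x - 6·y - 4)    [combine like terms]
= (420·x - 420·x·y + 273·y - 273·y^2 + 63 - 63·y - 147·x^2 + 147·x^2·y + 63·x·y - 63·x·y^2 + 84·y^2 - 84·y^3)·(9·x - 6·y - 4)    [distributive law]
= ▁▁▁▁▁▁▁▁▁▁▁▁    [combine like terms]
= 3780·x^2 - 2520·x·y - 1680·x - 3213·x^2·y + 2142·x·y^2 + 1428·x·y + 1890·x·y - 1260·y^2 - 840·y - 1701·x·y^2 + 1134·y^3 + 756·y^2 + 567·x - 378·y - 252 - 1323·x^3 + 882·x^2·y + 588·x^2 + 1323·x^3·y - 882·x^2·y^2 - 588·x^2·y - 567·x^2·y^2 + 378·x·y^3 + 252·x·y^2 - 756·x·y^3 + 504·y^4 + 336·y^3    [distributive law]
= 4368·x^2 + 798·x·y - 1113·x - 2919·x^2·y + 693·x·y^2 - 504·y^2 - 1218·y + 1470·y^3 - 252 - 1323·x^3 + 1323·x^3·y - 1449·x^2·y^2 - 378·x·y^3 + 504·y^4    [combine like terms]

Applying combine like terms to the line above:

(420·x - 357·x·y + 210·y - 189·y^2 + 63 - 147·x^2 + 147·x^2·y - 63·x·y^2 - 84·y^3)·(9·x - 6·y - 4)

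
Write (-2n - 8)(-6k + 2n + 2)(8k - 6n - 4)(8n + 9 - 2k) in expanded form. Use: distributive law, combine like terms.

976k^2n^2 + 4928k^2n - 192k^3n - 880kn^3 - 5176kn^2 - 7376kn + 192n^4 + 1304n^3 + 2632n^2 + 2096n + 4096k^2 - 768k^3 - 3008k + 576

(-2n - 8)(-6k + 2n + 2)(8k - 6n - 4)(8n + 9 - 2k)
= (12kn - 4n^2 - 4n + 48k - 16n - 16)(8k - 6n - 4)(8n + 9 - 2k)    [distributive law]
= (12kn - 4n^2 - 20n + 48k - 16)(8k - 6n - 4)(8n + 9 - 2k)    [combine like terms]
= (96k^2n - 72kn^2 - 48kn - 32kn^2 + 24n^3 + 16n^2 - 160kn + 120n^2 + 80n + 384k^2 - 288kn - 192k - 128k + 96n + 64)(8n + 9 - 2k)    [distributive law]
= (96k^2n - 104kn^2 - 496kn + 24n^3 + 136n^2 + 176n + 384k^2 - 320k + 64)(8n + 9 - 2k)    [combine like terms]
= 768k^2n^2 + 864k^2n - 192k^3n - 832kn^3 - 936kn^2 + 208k^2n^2 - 3968kn^2 - 4464kn + 992k^2n + 192n^4 + 216n^3 - 48kn^3 + 1088n^3 + 1224n^2 - 272kn^2 + 1408n^2 + 1584n - 352kn + 3072k^2n + 3456k^2 - 768k^3 - 2560kn - 2880k + 640k^2 + 512n + 576 - 128k    [distributive law]
= 976k^2n^2 + 4928k^2n - 192k^3n - 880kn^3 - 5176kn^2 - 7376kn + 192n^4 + 1304n^3 + 2632n^2 + 2096n + 4096k^2 - 768k^3 - 3008k + 576    [combine like terms]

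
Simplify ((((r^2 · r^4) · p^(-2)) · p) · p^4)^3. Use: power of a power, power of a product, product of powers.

p^9·r^18

((((r^2 · r^4) · p^(-2)) · p) · p^4)^3
= ((((r^2 · r^4) · p^(-2)) · p)^3) · ((p^4)^3)    [power of a product]
= ((((r^2 · r^4) · p^(-2))^3) · (p^3)) · ((p^4)^3)    [power of a product]
= ((((r^2 · r^4)^3) · ((p^(-2))^3)) · (p^3)) · ((p^4)^3)    [power of a product]
= (((((r^2)^3) · ((r^4)^3)) · ((p^(-2))^3)) · (p^3)) · ((p^4)^3)    [power of a product]
= (((r^6 · ((r^4)^3)) · ((p^(-2))^3)) · (p^3)) · ((p^4)^3)    [power of a power]
= (((r^6 · r^12) · ((p^(-2))^3)) · (p^3)) · ((p^4)^3)    [power of a power]
= ((r^18 · ((p^(-2))^3)) · (p^3)) · ((p^4)^3)    [product of powers]
= ((r^18 · p^(-6)) · (p^3)) · ((p^4)^3)    [power of a power]
= ((r^18 · p^(-6)) · p^3) · p^12    [power of a power]
= p^9·r^18    [product of powers]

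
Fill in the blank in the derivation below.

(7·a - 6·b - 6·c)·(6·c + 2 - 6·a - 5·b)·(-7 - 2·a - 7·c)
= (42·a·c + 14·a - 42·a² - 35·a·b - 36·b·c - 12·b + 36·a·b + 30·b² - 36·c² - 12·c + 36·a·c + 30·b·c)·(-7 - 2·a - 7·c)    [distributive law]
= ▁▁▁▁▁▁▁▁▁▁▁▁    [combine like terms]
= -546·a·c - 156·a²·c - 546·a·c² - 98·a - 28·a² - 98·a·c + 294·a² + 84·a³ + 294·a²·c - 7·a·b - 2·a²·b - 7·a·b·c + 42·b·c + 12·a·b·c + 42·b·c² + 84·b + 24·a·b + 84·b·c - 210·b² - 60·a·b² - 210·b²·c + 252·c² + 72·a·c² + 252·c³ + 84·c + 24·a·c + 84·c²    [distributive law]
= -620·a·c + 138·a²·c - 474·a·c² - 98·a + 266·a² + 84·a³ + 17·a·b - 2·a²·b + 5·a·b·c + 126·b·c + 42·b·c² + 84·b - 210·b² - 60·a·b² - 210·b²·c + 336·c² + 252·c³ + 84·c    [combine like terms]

Applying combine like terms to the line above:

(78·a·c + 14·a - 42·a² + a·b - 6·b·c - 12·b + 30·b² - 36·c² - 12·c)·(-7 - 2·a - 7·c)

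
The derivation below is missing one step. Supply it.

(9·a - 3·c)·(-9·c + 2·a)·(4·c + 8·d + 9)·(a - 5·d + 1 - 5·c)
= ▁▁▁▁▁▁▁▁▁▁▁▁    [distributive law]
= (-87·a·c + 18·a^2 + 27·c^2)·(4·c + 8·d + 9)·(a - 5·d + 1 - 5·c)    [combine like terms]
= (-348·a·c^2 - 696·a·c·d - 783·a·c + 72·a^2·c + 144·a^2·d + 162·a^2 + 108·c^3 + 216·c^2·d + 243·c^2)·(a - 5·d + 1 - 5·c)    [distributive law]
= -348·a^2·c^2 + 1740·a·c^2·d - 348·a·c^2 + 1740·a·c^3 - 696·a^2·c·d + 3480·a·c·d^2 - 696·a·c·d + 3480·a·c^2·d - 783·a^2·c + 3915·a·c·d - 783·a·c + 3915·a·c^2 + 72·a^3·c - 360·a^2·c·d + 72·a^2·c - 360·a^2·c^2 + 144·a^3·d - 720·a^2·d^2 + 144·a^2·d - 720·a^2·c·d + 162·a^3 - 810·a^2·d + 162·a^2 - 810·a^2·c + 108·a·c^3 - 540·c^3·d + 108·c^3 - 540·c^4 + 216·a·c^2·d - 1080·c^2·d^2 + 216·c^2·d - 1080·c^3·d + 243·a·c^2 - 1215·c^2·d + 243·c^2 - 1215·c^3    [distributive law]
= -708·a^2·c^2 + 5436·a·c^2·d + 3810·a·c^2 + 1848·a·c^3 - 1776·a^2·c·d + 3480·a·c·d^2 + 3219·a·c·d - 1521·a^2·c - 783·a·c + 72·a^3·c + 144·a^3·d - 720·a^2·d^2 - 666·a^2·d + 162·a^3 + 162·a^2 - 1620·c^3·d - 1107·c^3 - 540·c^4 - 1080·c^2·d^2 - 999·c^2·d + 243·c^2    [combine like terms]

Applying distributive law to the line above:

(-81·a·c + 18·a^2 + 27·c^2 - 6·a·c)·(4·c + 8·d + 9)·(a - 5·d + 1 - 5·c)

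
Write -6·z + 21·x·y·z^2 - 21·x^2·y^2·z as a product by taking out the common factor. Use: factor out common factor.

-6·z + 21·x·y·z^2 - 21·x^2·y^2·z
= 3(-2·z + 7·x·y·z^2 - 7·x^2·y^2·z)    [factor out 3]
= 3·z(-2 + 7·x·y·z - 7·x^2·y^2)    [factor out z]

3·z(-2 + 7·x·y·z - 7·x^2·y^2)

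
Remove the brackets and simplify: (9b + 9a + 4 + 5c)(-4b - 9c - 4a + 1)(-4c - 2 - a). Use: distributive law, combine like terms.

144b^2c + 72b^2 + 36ab^2 + 404bc^2 + 230bc + 389abc + 151ab + 72a^2b + 14b + 449ac^2 + 261ac + 245a^2c + 79a^2 + 36a^3 + 10a + 214c^2 + 46c - 8 + 180c^3

(9b + 9a + 4 + 5c)(-4b - 9c - 4a + 1)(-4c - 2 - a)
= (-36b^2 - 81bc - 36ab + 9b - 36ab - 81ac - 36a^2 + 9a - 16b - 36c - 16a + 4 - 20bc - 45c^2 - 20ac + 5c)(-4c - 2 - a)    [distributive law]
= (-36b^2 - 101bc - 72ab - 7b - 101ac - 36a^2 - 7a - 31c + 4 - 45c^2)(-4c - 2 - a)    [combine like terms]
= 144b^2c + 72b^2 + 36ab^2 + 404bc^2 + 202bc + 101abc + 288abc + 144ab + 72a^2b + 28bc + 14b + 7ab + 404ac^2 + 202ac + 101a^2c + 144a^2c + 72a^2 + 36a^3 + 28ac + 14a + 7a^2 + 124c^2 + 62c + 31ac - 16c - 8 - 4a + 180c^3 + 90c^2 + 45ac^2    [distributive law]
= 144b^2c + 72b^2 + 36ab^2 + 404bc^2 + 230bc + 389abc + 151ab + 72a^2b + 14b + 449ac^2 + 261ac + 245a^2c + 79a^2 + 36a^3 + 10a + 214c^2 + 46c - 8 + 180c^3    [combine like terms]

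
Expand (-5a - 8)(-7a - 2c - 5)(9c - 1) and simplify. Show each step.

(-5a - 8)(-7a - 2c - 5)(9c - 1)
= (35a^2 + 10ac + 25a + 56a + 16c + 40)(9c - 1)    [distributive law]
= (35a^2 + 10ac + 81a + 16c + 40)(9c - 1)    [combine like terms]
= 315a^2c - 35a^2 + 90ac^2 - 10ac + 729ac - 81a + 144c^2 - 16c + 360c - 40    [distributive law]
= 315a^2c - 35a^2 + 90ac^2 + 719ac - 81a + 144c^2 + 344c - 40    [combine like terms]

315a^2c - 35a^2 + 90ac^2 + 719ac - 81a + 144c^2 + 344c - 40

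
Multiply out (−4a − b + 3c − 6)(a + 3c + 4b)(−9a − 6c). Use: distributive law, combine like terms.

36a³ + 105a²c − 27ac² + 153a²b + 21abc − 54bc² + 36ab² + 24b²c − 54c³ + 54a² + 198ac + 108c² + 216ab + 144bc

(−4a − b + 3c − 6)(a + 3c + 4b)(−9a − 6c)
= (−4a² − 12ac − 16ab − ab − 3bc − 4b² + 3ac + 9c² + 12bc − 6a − 18c − 24b)(−9a − 6c)    [distributive law]
= (−4a² − 9ac − 17ab + 9bc − 4b² + 9c² − 6a − 18c − 24b)(−9a − 6c)    [combine like terms]
= 36a³ + 24a²c + 81a²c + 54ac² + 153a²b + 102abc − 81abc − 54bc² + 36ab² + 24b²c − 81ac² − 54c³ + 54a² + 36ac + 162ac + 108c² + 216ab + 144bc    [distributive law]
= 36a³ + 105a²c − 27ac² + 153a²b + 21abc − 54bc² + 36ab² + 24b²c − 54c³ + 54a² + 198ac + 108c² + 216ab + 144bc    [combine like terms]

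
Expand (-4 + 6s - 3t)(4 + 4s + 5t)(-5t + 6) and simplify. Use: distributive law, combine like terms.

(-4 + 6s - 3t)(4 + 4s + 5t)(-5t + 6)
= (-16 - 16s - 20t + 24s + 24s² + 30st - 12t - 12st - 15t²)(-5t + 6)    [distributive law]
= (-16 + 8s - 32t + 24s² + 18st - 15t²)(-5t + 6)    [combine like terms]
= 80t - 96 - 40st + 48s + 160t² - 192t - 120s²t + 144s² - 90st² + 108st + 75t³ - 90t²    [distributive law]
= -112t - 96 + 68st + 48s + 70t² - 120s²t + 144s² - 90st² + 75t³    [combine like terms]

-112t - 96 + 68st + 48s + 70t² - 120s²t + 144s² - 90st² + 75t³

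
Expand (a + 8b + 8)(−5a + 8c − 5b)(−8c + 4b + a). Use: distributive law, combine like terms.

48a^2c − 65a^2b − 5a^3 − 64ac^2 + 456abc − 220ab^2 − 512bc^2 + 576b^2c − 160b^3 + 384ac − 200ab − 40a^2 − 512c^2 + 576bc − 160b^2

(a + 8b + 8)(−5a + 8c − 5b)(−8c + 4b + a)
= (−5a^2 + 8ac − 5ab − 40ab + 64bc − 40b^2 − 40a + 64c − 40b)(−8c + 4b + a)    [distributive law]
= (−5a^2 + 8ac − 45ab + 64bc − 40b^2 − 40a + 64c − 40b)(−8c + 4b + a)    [combine like terms]
= 40a^2c − 20a^2b − 5a^3 − 64ac^2 + 32abc + 8a^2c + 360abc − 180ab^2 − 45a^2b − 512bc^2 + 256b^2c + 64abc + 320b^2c − 160b^3 − 40ab^2 + 320ac − 160ab − 40a^2 − 512c^2 + 256bc + 64ac + 320bc − 160b^2 − 40ab    [distributive law]
= 48a^2c − 65a^2b − 5a^3 − 64ac^2 + 456abc − 220ab^2 − 512bc^2 + 576b^2c − 160b^3 + 384ac − 200ab − 40a^2 − 512c^2 + 576bc − 160b^2    [combine like terms]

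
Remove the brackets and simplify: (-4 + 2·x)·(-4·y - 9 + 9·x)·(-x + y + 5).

-110·x·y + 16·y^2 + 116·y - 306·x + 180 + 144·x^2 + 26·x^2·y - 8·x·y^2 - 18·x^3

(-4 + 2·x)·(-4·y - 9 + 9·x)·(-x + y + 5)
= (16·y + 36 - 36·x - 8·x·y - 18·x + 18·x^2)·(-x + y + 5)    [distributive law]
= (16·y + 36 - 54·x - 8·x·y + 18·x^2)·(-x + y + 5)    [combine like terms]
= -16·x·y + 16·y^2 + 80·y - 36·x + 36·y + 180 + 54·x^2 - 54·x·y - 270·x + 8·x^2·y - 8·x·y^2 - 40·x·y - 18·x^3 + 18·x^2·y + 90·x^2    [distributive law]
= -110·x·y + 16·y^2 + 116·y - 306·x + 180 + 144·x^2 + 26·x^2·y - 8·x·y^2 - 18·x^3    [combine like terms]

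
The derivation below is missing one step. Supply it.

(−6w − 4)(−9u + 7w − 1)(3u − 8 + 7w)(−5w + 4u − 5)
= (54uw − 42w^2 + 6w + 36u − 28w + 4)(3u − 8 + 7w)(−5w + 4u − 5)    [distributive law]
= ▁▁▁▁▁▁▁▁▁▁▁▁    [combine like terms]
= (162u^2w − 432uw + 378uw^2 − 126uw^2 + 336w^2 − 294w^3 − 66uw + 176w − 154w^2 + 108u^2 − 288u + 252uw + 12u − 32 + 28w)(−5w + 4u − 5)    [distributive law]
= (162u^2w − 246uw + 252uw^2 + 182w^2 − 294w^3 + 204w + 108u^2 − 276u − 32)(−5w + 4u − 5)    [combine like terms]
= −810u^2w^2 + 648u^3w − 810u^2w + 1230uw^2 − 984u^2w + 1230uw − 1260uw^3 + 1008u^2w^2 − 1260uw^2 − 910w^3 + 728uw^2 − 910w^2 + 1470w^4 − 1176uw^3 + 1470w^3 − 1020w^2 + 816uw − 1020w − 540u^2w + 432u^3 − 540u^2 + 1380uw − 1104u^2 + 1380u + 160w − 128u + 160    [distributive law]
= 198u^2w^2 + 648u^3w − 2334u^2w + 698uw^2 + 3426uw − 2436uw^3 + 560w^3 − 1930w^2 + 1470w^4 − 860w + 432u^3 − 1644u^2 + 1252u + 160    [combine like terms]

By combine like terms:

(54uw − 42w^2 − 22w + 36u + 4)(3u − 8 + 7w)(−5w + 4u − 5)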